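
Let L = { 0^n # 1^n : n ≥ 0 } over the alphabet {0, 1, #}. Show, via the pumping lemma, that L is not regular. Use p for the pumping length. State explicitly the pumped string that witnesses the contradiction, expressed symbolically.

Assume L is regular; let p be its pumping constant.
Take w = 0^p # 1^p ∈ L with |w| = 2p+1 ≥ p.
Write w = xyz as guaranteed by the lemma, with |xy| ≤ p and y is nonempty.
The first p characters of w are 0's, so xy (and hence y) consists only of 0's. Write y = 0^k, 1 ≤ k ≤ p.
Pump with i = 2: xy^2z = 0^{p+k} # 1^p, which would require p+k = p. But k ≥ 1, so xy^2z ∉ L.
This contradicts the pumping lemma, so L is not regular.

0^{p+k} # 1^p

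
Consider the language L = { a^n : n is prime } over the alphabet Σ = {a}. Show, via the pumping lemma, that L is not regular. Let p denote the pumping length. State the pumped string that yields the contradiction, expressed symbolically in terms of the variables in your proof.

Toward a contradiction, assume L is regular with pumping length p.
Let q be a prime with q ≥ p+2 (infinitely many primes exist), and take w = a^q ∈ L with |w| = q ≥ p.
The pumping lemma gives a decomposition w = xyz where |xy| ≤ p and y is nonempty.
Then y = a^k for some k with 1 ≤ k ≤ p.
Since 1 ≤ k ≤ p, |xz| = q-k. Pump with i = q+1: |xy^{q+1}z| = (q-k)+(q+1)k = q+qk = q(1+k), which is composite (both factors ≥ 2). So xy^{q+1}z = a^{q(1+k)} ∉ L.
This contradicts the pumping lemma, so L is not regular.

a^{q(1+k)}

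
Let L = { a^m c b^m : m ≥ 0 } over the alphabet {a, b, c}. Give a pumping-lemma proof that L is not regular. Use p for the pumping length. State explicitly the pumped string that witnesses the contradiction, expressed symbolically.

a^{p+k} c b^p

Toward a contradiction, assume L is regular with pumping length p.
Take w = a^p c b^p ∈ L with |w| = 2p+1 ≥ p.
By the pumping lemma, w = xyz with |xy| ≤ p and |y| > 0.
The first p characters of w are a's, so xy (and hence y) consists only of a's. Write y = a^k, 1 ≤ k ≤ p.
Pump with i = 2: xy^2z = a^{p+k} c b^p, which would require p+k = p. But k ≥ 1, so xy^2z ∉ L.
This is a contradiction; hence L is not regular.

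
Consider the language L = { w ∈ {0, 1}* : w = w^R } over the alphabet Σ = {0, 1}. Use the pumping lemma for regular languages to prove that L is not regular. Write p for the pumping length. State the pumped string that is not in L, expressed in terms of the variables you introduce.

Suppose for contradiction that L is regular, and let p be the pumping length.
Take w = 0^p 1 0^p, a palindrome of length 2p+1 ≥ p.
Write w = xyz as guaranteed by the lemma, with |xy| ≤ p and y is nonempty.
Since the first p symbols of w are all 0's and |xy| ≤ p, y lies entirely in the leading 0-block: y = 0^k for some k with 1 ≤ k ≤ p.
Pump with i = 2: xy^2z = 0^{p+k} 1 0^p. Its reverse is 0^p 1 0^{p+k}, which differs from xy^2z since k ≥ 1. So xy^2z is not a palindrome and xy^2z ∉ L.
This contradicts the pumping lemma, so L is not regular.

0^{p+k} 1 0^p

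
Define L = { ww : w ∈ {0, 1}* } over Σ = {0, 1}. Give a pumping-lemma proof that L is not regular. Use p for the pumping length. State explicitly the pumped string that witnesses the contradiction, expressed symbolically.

0^{p+k} 1^p 0^p 1^p

Assume L is regular. Let p be the pumping length given by the pumping lemma.
Take w = 0^p 1^p 0^p 1^p = uu where u = 0^p1^p; then w ∈ L and |w| = 4p ≥ p.
The pumping lemma gives a decomposition w = xyz where |xy| ≤ p and |y| > 0.
Since the first p symbols of w are all 0's and |xy| ≤ p, y lies entirely in the leading 0-block: y = 0^k for some k with 1 ≤ k ≤ p.
Pump with i = 2: xy^2z = 0^{p+k} 1^p 0^p 1^p, of length 4p+k. Suppose this equals vv. The string starts with 0 and ends with 1, so v does too; thus the boundary between the two copies of v is a 1→0 transition. There is exactly one such transition, at position 2p+k, so |v| = 2p+k and |vv| = 4p+2k ≠ 4p+k since k ≥ 1. So xy^2z ∉ L.
This is a contradiction; hence L is not regular.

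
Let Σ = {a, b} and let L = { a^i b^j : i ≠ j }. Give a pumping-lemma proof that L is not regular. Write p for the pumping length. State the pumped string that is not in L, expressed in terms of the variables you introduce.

a^{p+p!} b^{p+p!}

Suppose for contradiction that L is regular, and let p be the pumping length.
Choose w = a^p b^{p+p!}. Since p ≠ p+p!, w ∈ L; and |w| ≥ p.
By the pumping lemma, w = xyz with |xy| ≤ p and |y| ≥ 1.
Because |xy| ≤ p and w begins with p copies of a, we have y = a^k with 1 ≤ k ≤ p.
Since 1 ≤ k ≤ p, k divides p!; set t = 1 + p!/k. Then xy^t z has p + (p!/k)·k = p + p! copies of a. Now the a-count equals the b-count, so i ≠ j fails. So xy^t z = a^{p+p!} b^{p+p!} ∉ L.
Contradiction. Therefore L is not regular.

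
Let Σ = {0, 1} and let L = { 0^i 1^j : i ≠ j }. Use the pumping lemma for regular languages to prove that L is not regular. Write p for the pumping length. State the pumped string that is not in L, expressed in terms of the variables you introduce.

Assume L is regular. Let p be the pumping length given by the pumping lemma.
Choose w = 0^p 1^{p+p!}. Since p ≠ p+p!, w ∈ L; and |w| ≥ p.
Write w = xyz as guaranteed by the lemma, with |xy| ≤ p and |y| ≥ 1.
Since the first p symbols of w are all 0's and |xy| ≤ p, y lies entirely in the leading 0-block: y = 0^k for some k with 1 ≤ k ≤ p.
Since 1 ≤ k ≤ p, k divides p!; set t = 1 + p!/k. Then xy^t z has p + (p!/k)·k = p + p! copies of 0. Now the 0-count equals the 1-count, so i ≠ j fails. So xy^t z = 0^{p+p!} 1^{p+p!} ∉ L.
This contradicts the pumping lemma, so L is not regular.

0^{p+p!} 1^{p+p!}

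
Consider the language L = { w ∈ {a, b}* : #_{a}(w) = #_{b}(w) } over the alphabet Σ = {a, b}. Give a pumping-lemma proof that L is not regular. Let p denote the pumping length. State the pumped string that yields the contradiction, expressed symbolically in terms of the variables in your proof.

a^{p+k} b^p

Assume L is regular. Let p be the pumping length given by the pumping lemma.
Choose w = a^p b^p ∈ L with |w| = 2p ≥ p.
Write w = xyz as guaranteed by the lemma, with |xy| ≤ p and |y| ≥ 1.
Because |xy| ≤ p and w begins with p copies of a, we have y = a^k with 1 ≤ k ≤ p.
Pump with i = 2: xy^2z = a^{p+k} b^p has p+k occurrences of a but only p of b. Since k ≥ 1 the counts differ, so xy^2z ∉ L.
This is a contradiction; hence L is not regular.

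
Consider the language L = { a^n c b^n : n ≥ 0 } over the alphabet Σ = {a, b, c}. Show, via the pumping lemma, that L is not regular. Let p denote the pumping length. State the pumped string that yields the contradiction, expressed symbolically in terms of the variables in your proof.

Assume L is regular. Let p be the pumping length given by the pumping lemma.
Take w = a^p c b^p ∈ L with |w| = 2p+1 ≥ p.
Write w = xyz as guaranteed by the lemma, with |xy| ≤ p and |y| ≥ 1.
The first p characters of w are a's, so xy (and hence y) consists only of a's. Write y = a^k, 1 ≤ k ≤ p.
Pump with i = 2: xy^2z = a^{p+k} c b^p, which would require p+k = p. But k ≥ 1, so xy^2z ∉ L.
This is a contradiction; hence L is not regular.

a^{p+k} c b^p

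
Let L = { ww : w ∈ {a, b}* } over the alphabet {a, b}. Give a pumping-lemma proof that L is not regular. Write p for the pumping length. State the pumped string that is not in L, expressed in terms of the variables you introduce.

Suppose for contradiction that L is regular, and let p be the pumping length.
Take w = a^p b^p a^p b^p = uu where u = a^pb^p; then w ∈ L and |w| = 4p ≥ p.
The pumping lemma gives a decomposition w = xyz where |xy| ≤ p and |y| ≥ 1.
The first p characters of w are a's, so xy (and hence y) consists only of a's. Write y = a^k, 1 ≤ k ≤ p.
Pump with i = 2: xy^2z = a^{p+k} b^p a^p b^p, of length 4p+k. Suppose this equals vv. The string starts with a and ends with b, so v does too; thus the boundary between the two copies of v is a b→a transition. There is exactly one such transition, at position 2p+k, so |v| = 2p+k and |vv| = 4p+2k ≠ 4p+k since k ≥ 1. So xy^2z ∉ L.
This is a contradiction; hence L is not regular.

a^{p+k} b^p a^p b^p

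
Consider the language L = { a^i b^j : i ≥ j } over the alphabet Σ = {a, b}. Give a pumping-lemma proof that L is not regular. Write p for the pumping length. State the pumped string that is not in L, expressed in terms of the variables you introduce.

Assume L is regular; let p be its pumping constant.
Choose w = a^p b^p ∈ L, with |w| = 2p ≥ p.
By the pumping lemma, w = xyz with |xy| ≤ p and y is nonempty.
Because |xy| ≤ p and w begins with p copies of a, we have y = a^k with 1 ≤ k ≤ p.
Consider xy^0z = xz = a^{p-k} b^p. Since k ≥ 1, the a-count p-k is less than p, so i ≥ j fails; thus xz ∉ L.
This contradicts the pumping lemma, so L is not regular.

a^{p-k} b^p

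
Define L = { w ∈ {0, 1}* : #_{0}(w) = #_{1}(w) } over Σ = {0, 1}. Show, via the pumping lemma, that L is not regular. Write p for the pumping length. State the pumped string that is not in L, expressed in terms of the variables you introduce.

Assume L is regular. Let p be the pumping length given by the pumping lemma.
Choose w = 0^p 1^p ∈ L with |w| = 2p ≥ p.
By the pumping lemma, w = xyz with |xy| ≤ p and |y| ≥ 1.
The first p characters of w are 0's, so xy (and hence y) consists only of 0's. Write y = 0^k, 1 ≤ k ≤ p.
Pump with i = 2: xy^2z = 0^{p+k} 1^p has p+k occurrences of 0 but only p of 1. Since k ≥ 1 the counts differ, so xy^2z ∉ L.
This contradicts the pumping lemma, so L is not regular.

0^{p+k} 1^p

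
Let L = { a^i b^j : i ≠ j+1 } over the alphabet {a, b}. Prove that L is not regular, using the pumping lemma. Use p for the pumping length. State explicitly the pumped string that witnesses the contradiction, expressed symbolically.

Toward a contradiction, assume L is regular with pumping length p.
Choose w = a^p b^{p+p!-1}. Since p ≠ (p+p!-1)+1 = p+p!, w ∈ L; and |w| ≥ p.
By the pumping lemma, w = xyz with |xy| ≤ p and y is nonempty.
The first p characters of w are a's, so xy (and hence y) consists only of a's. Write y = a^k, 1 ≤ k ≤ p.
Since 1 ≤ k ≤ p, k divides p!; set t = 1 + p!/k. Then xy^t z has p + (p!/k)·k = p + p! copies of a. Now the a-count is p+p! and (b-count)+1 = (p+p!-1)+1 = p+p!, so i ≠ j+1 fails. So xy^t z = a^{p+p!} b^{p+p!-1} ∉ L.
This contradicts the pumping lemma, so L is not regular.

a^{p+p!} b^{p+p!-1}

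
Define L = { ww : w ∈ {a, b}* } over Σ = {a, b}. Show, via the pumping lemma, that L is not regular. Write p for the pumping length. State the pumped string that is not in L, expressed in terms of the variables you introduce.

a^{p+k} b^p a^p b^p

Toward a contradiction, assume L is regular with pumping length p.
Take w = a^p b^p a^p b^p = uu where u = a^pb^p; then w ∈ L and |w| = 4p ≥ p.
The pumping lemma gives a decomposition w = xyz where |xy| ≤ p and y is nonempty.
Since the first p symbols of w are all a's and |xy| ≤ p, y lies entirely in the leading a-block: y = a^k for some k with 1 ≤ k ≤ p.
Pump with i = 2: xy^2z = a^{p+k} b^p a^p b^p, of length 4p+k. Suppose this equals vv. The string starts with a and ends with b, so v does too; thus the boundary between the two copies of v is a b→a transition. There is exactly one such transition, at position 2p+k, so |v| = 2p+k and |vv| = 4p+2k ≠ 4p+k since k ≥ 1. So xy^2z ∉ L.
Contradiction. Therefore L is not regular.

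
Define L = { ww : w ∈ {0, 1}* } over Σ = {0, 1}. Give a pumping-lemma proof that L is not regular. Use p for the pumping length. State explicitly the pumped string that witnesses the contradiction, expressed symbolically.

0^{p+k} 1^p 0^p 1^p

Assume L is regular. Let p be the pumping length given by the pumping lemma.
Take w = 0^p 1^p 0^p 1^p = uu where u = 0^p1^p; then w ∈ L and |w| = 4p ≥ p.
The pumping lemma gives a decomposition w = xyz where |xy| ≤ p and y is nonempty.
The first p characters of w are 0's, so xy (and hence y) consists only of 0's. Write y = 0^k, 1 ≤ k ≤ p.
Pump with i = 2: xy^2z = 0^{p+k} 1^p 0^p 1^p, of length 4p+k. Suppose this equals vv. The string starts with 0 and ends with 1, so v does too; thus the boundary between the two copies of v is a 1→0 transition. There is exactly one such transition, at position 2p+k, so |v| = 2p+k and |vv| = 4p+2k ≠ 4p+k since k ≥ 1. So xy^2z ∉ L.
This contradicts the pumping lemma, so L is not regular.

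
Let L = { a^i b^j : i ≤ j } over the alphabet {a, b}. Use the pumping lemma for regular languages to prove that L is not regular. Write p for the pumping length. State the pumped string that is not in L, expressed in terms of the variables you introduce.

a^{p+k} b^p

Suppose for contradiction that L is regular, and let p be the pumping length.
Choose w = a^p b^p ∈ L, with |w| = 2p ≥ p.
By the pumping lemma, w = xyz with |xy| ≤ p and y is nonempty.
Since the first p symbols of w are all a's and |xy| ≤ p, y lies entirely in the leading a-block: y = a^k for some k with 1 ≤ k ≤ p.
Consider xy^2z = a^{p+k} b^p. Since k ≥ 1, the a-count p+k exceeds the b-count p, so i ≤ j fails; thus xy^2z ∉ L.
Contradiction. Therefore L is not regular.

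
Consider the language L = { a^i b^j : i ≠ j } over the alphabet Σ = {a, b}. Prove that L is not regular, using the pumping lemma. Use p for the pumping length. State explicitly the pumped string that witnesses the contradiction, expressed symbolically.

a^{p+p!} b^{p+p!}

Suppose for contradiction that L is regular, and let p be the pumping length.
Choose w = a^p b^{p+p!}. Since p ≠ p+p!, w ∈ L; and |w| ≥ p.
By the pumping lemma, w = xyz with |xy| ≤ p and y is nonempty.
The first p characters of w are a's, so xy (and hence y) consists only of a's. Write y = a^k, 1 ≤ k ≤ p.
Since 1 ≤ k ≤ p, k divides p!; set t = 1 + p!/k. Then xy^t z has p + (p!/k)·k = p + p! copies of a. Now the a-count equals the b-count, so i ≠ j fails. So xy^t z = a^{p+p!} b^{p+p!} ∉ L.
Contradiction. Therefore L is not regular.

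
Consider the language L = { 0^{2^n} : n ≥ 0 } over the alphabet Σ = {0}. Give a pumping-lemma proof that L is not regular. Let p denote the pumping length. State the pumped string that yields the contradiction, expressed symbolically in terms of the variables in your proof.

0^{2^p+k}

Assume L is regular; let p be its pumping constant.
Take w = 0^{2^p} ∈ L with |w| = 2^p ≥ p.
By the pumping lemma, w = xyz with |xy| ≤ p and |y| > 0.
Then y = 0^k for some k with 1 ≤ k ≤ p.
Pump with i = 2: xy^2z = 0^{2^p+k}. Since 1 ≤ k ≤ p < 2^p, we have 2^p < 2^p+k < 2^{p+1}, so 2^p+k is not a power of 2. So xy^2z ∉ L.
This is a contradiction; hence L is not regular.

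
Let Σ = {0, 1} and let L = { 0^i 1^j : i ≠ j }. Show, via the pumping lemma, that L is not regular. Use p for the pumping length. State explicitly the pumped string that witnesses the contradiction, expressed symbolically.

Toward a contradiction, assume L is regular with pumping length p.
Choose w = 0^p 1^{p+p!}. Since p ≠ p+p!, w ∈ L; and |w| ≥ p.
The pumping lemma gives a decomposition w = xyz where |xy| ≤ p and |y| > 0.
The first p characters of w are 0's, so xy (and hence y) consists only of 0's. Write y = 0^k, 1 ≤ k ≤ p.
Since 1 ≤ k ≤ p, k divides p!; set t = 1 + p!/k. Then xy^t z has p + (p!/k)·k = p + p! copies of 0. Now the 0-count equals the 1-count, so i ≠ j fails. So xy^t z = 0^{p+p!} 1^{p+p!} ∉ L.
This contradicts the pumping lemma, so L is not regular.

0^{p+p!} 1^{p+p!}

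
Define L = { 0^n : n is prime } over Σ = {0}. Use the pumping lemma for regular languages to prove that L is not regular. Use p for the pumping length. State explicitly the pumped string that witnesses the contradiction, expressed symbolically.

Toward a contradiction, assume L is regular with pumping length p.
Let q be a prime with q ≥ p+2 (infinitely many primes exist), and take w = 0^q ∈ L with |w| = q ≥ p.
The pumping lemma gives a decomposition w = xyz where |xy| ≤ p and y is nonempty.
Then y = 0^k for some k with 1 ≤ k ≤ p.
Since 1 ≤ k ≤ p, |xz| = q-k. Pump with i = q+1: |xy^{q+1}z| = (q-k)+(q+1)k = q+qk = q(1+k), which is composite (both factors ≥ 2). So xy^{q+1}z = 0^{q(1+k)} ∉ L.
Contradiction. Therefore L is not regular.

0^{q(1+k)}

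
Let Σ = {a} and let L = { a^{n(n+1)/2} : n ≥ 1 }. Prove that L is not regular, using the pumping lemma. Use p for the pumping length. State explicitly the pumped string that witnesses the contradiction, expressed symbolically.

Assume L is regular. Let p be the pumping length given by the pumping lemma.
Take w = a^{p(p+1)/2} ∈ L with |w| = p(p+1)/2 ≥ p.
Write w = xyz as guaranteed by the lemma, with |xy| ≤ p and |y| > 0.
Then y = a^k for some k with 1 ≤ k ≤ p.
Pump with i = 2: xy^2z = a^{p(p+1)/2+k}. Since 1 ≤ k ≤ p, p(p+1)/2 < p(p+1)/2+k ≤ p(p+1)/2+p < (p+1)(p+2)/2, so p(p+1)/2+k is strictly between consecutive triangular numbers. So xy^2z ∉ L.
Contradiction. Therefore L is not regular.

a^{p(p+1)/2+k}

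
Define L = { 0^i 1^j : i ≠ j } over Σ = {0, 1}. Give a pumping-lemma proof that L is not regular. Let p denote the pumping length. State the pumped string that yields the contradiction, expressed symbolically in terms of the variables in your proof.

0^{p+p!} 1^{p+p!}

Assume L is regular. Let p be the pumping length given by the pumping lemma.
Choose w = 0^p 1^{p+p!}. Since p ≠ p+p!, w ∈ L; and |w| ≥ p.
By the pumping lemma, w = xyz with |xy| ≤ p and |y| ≥ 1.
Since the first p symbols of w are all 0's and |xy| ≤ p, y lies entirely in the leading 0-block: y = 0^k for some k with 1 ≤ k ≤ p.
Since 1 ≤ k ≤ p, k divides p!; set t = 1 + p!/k. Then xy^t z has p + (p!/k)·k = p + p! copies of 0. Now the 0-count equals the 1-count, so i ≠ j fails. So xy^t z = 0^{p+p!} 1^{p+p!} ∉ L.
Contradiction. Therefore L is not regular.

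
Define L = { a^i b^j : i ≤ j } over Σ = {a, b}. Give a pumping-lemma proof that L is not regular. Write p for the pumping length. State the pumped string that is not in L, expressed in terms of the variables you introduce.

Toward a contradiction, assume L is regular with pumping length p.
Choose w = a^p b^p ∈ L, with |w| = 2p ≥ p.
By the pumping lemma, w = xyz with |xy| ≤ p and |y| > 0.
Since the first p symbols of w are all a's and |xy| ≤ p, y lies entirely in the leading a-block: y = a^k for some k with 1 ≤ k ≤ p.
Consider xy^2z = a^{p+k} b^p. Since k ≥ 1, the a-count p+k exceeds the b-count p, so i ≤ j fails; thus xy^2z ∉ L.
This is a contradiction; hence L is not regular.

a^{p+k} b^p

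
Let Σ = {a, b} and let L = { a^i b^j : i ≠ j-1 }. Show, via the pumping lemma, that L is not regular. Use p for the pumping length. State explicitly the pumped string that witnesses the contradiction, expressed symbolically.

Assume L is regular; let p be its pumping constant.
Choose w = a^p b^{p+p!+1}. Since p ≠ (p+p!+1)-1 = p+p!, w ∈ L; and |w| ≥ p.
By the pumping lemma, w = xyz with |xy| ≤ p and |y| ≥ 1.
Since the first p symbols of w are all a's and |xy| ≤ p, y lies entirely in the leading a-block: y = a^k for some k with 1 ≤ k ≤ p.
Since 1 ≤ k ≤ p, k divides p!; set t = 1 + p!/k. Then xy^t z has p + (p!/k)·k = p + p! copies of a. Now the a-count is p+p! and (b-count)-1 = (p+p!+1)-1 = p+p!, so i ≠ j-1 fails. So xy^t z = a^{p+p!} b^{p+p!+1} ∉ L.
This contradicts the pumping lemma, so L is not regular.

a^{p+p!} b^{p+p!+1}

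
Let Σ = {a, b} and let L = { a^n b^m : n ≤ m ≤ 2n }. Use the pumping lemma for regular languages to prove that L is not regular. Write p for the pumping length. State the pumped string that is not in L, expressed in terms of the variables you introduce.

a^{p+k} b^p

Toward a contradiction, assume L is regular with pumping length p.
Take w = a^p b^p ∈ L (since p ≤ p ≤ 2p), with |w| = 2p ≥ p.
The pumping lemma gives a decomposition w = xyz where |xy| ≤ p and |y| > 0.
Because |xy| ≤ p and w begins with p copies of a, we have y = a^k with 1 ≤ k ≤ p.
Pump with i = 2: xy^2z = a^{p+k} b^p. Now n = p+k > p = m, so the condition n ≤ m fails. Thus xy^2z ∉ L.
This is a contradiction; hence L is not regular.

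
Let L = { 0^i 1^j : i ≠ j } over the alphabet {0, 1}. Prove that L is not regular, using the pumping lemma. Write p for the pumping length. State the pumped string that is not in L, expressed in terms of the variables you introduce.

Toward a contradiction, assume L is regular with pumping length p.
Choose w = 0^p 1^{p+p!}. Since p ≠ p+p!, w ∈ L; and |w| ≥ p.
The pumping lemma gives a decomposition w = xyz where |xy| ≤ p and |y| ≥ 1.
Because |xy| ≤ p and w begins with p copies of 0, we have y = 0^k with 1 ≤ k ≤ p.
Since 1 ≤ k ≤ p, k divides p!; set t = 1 + p!/k. Then xy^t z has p + (p!/k)·k = p + p! copies of 0. Now the 0-count equals the 1-count, so i ≠ j fails. So xy^t z = 0^{p+p!} 1^{p+p!} ∉ L.
This is a contradiction; hence L is not regular.

0^{p+p!} 1^{p+p!}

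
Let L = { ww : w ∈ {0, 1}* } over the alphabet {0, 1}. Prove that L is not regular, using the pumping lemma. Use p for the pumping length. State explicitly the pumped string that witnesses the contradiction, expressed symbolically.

Suppose for contradiction that L is regular, and let p be the pumping length.
Take w = 0^p 1^p 0^p 1^p = uu where u = 0^p1^p; then w ∈ L and |w| = 4p ≥ p.
Write w = xyz as guaranteed by the lemma, with |xy| ≤ p and y is nonempty.
The first p characters of w are 0's, so xy (and hence y) consists only of 0's. Write y = 0^k, 1 ≤ k ≤ p.
Pump with i = 2: xy^2z = 0^{p+k} 1^p 0^p 1^p, of length 4p+k. Suppose this equals vv. The string starts with 0 and ends with 1, so v does too; thus the boundary between the two copies of v is a 1→0 transition. There is exactly one such transition, at position 2p+k, so |v| = 2p+k and |vv| = 4p+2k ≠ 4p+k since k ≥ 1. So xy^2z ∉ L.
This is a contradiction; hence L is not regular.

0^{p+k} 1^p 0^p 1^p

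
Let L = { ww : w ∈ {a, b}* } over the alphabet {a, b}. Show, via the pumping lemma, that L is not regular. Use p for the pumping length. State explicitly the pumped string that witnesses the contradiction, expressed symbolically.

a^{p+k} b^p a^p b^p

Toward a contradiction, assume L is regular with pumping length p.
Take w = a^p b^p a^p b^p = uu where u = a^pb^p; then w ∈ L and |w| = 4p ≥ p.
The pumping lemma gives a decomposition w = xyz where |xy| ≤ p and y is nonempty.
The first p characters of w are a's, so xy (and hence y) consists only of a's. Write y = a^k, 1 ≤ k ≤ p.
Pump with i = 2: xy^2z = a^{p+k} b^p a^p b^p, of length 4p+k. Suppose this equals vv. The string starts with a and ends with b, so v does too; thus the boundary between the two copies of v is a b→a transition. There is exactly one such transition, at position 2p+k, so |v| = 2p+k and |vv| = 4p+2k ≠ 4p+k since k ≥ 1. So xy^2z ∉ L.
Contradiction. Therefore L is not regular.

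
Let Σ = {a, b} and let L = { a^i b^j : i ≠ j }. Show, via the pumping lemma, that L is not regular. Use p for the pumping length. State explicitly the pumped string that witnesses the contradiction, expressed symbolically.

a^{p+p!} b^{p+p!}

Toward a contradiction, assume L is regular with pumping length p.
Choose w = a^p b^{p+p!}. Since p ≠ p+p!, w ∈ L; and |w| ≥ p.
By the pumping lemma, w = xyz with |xy| ≤ p and |y| > 0.
Because |xy| ≤ p and w begins with p copies of a, we have y = a^k with 1 ≤ k ≤ p.
Since 1 ≤ k ≤ p, k divides p!; set t = 1 + p!/k. Then xy^t z has p + (p!/k)·k = p + p! copies of a. Now the a-count equals the b-count, so i ≠ j fails. So xy^t z = a^{p+p!} b^{p+p!} ∉ L.
Contradiction. Therefore L is not regular.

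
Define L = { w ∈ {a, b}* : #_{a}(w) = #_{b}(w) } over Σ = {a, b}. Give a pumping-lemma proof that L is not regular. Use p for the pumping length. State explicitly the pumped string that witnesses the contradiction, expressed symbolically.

Suppose for contradiction that L is regular, and let p be the pumping length.
Choose w = a^p b^p ∈ L with |w| = 2p ≥ p.
The pumping lemma gives a decomposition w = xyz where |xy| ≤ p and |y| ≥ 1.
Since the first p symbols of w are all a's and |xy| ≤ p, y lies entirely in the leading a-block: y = a^k for some k with 1 ≤ k ≤ p.
Pump with i = 2: xy^2z = a^{p+k} b^p has p+k occurrences of a but only p of b. Since k ≥ 1 the counts differ, so xy^2z ∉ L.
This is a contradiction; hence L is not regular.

a^{p+k} b^p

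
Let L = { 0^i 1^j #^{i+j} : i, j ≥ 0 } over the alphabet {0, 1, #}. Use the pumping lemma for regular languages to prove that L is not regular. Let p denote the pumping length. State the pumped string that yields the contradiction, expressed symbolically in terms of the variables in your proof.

Suppose for contradiction that L is regular, and let p be the pumping length.
Take w = 0^p 1^p #^{2p} ∈ L (with i=j=p, i+j=2p), |w| = 4p ≥ p.
The pumping lemma gives a decomposition w = xyz where |xy| ≤ p and |y| > 0.
Because |xy| ≤ p and w begins with p copies of 0, we have y = 0^k with 1 ≤ k ≤ p.
Consider xy^2z = 0^{p+k} 1^p #^{2p}. Now the 0- and 1-counts sum to 2p+k, but the #-count is 2p ≠ 2p+k. So xy^2z ∉ L.
This is a contradiction; hence L is not regular.

0^{p+k} 1^p #^{2p}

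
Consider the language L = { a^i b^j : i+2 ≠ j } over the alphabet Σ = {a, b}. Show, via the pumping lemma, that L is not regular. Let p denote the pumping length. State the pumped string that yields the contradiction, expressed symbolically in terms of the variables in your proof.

a^{p+p!} b^{p+p!+2}

Toward a contradiction, assume L is regular with pumping length p.
Choose w = a^p b^{p+p!+2}. Since p ≠ (p+p!+2)-2 = p+p!, w ∈ L; and |w| ≥ p.
By the pumping lemma, w = xyz with |xy| ≤ p and y is nonempty.
The first p characters of w are a's, so xy (and hence y) consists only of a's. Write y = a^k, 1 ≤ k ≤ p.
Since 1 ≤ k ≤ p, k divides p!; set t = 1 + p!/k. Then xy^t z has p + (p!/k)·k = p + p! copies of a. Now the a-count is p+p! and (b-count)-2 = (p+p!+2)-2 = p+p!, so i+2 ≠ j fails. So xy^t z = a^{p+p!} b^{p+p!+2} ∉ L.
Contradiction. Therefore L is not regular.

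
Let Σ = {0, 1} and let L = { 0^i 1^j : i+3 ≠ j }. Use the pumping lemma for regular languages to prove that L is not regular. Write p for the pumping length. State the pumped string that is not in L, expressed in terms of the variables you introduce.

0^{p+p!} 1^{p+p!+3}

Assume L is regular. Let p be the pumping length given by the pumping lemma.
Choose w = 0^p 1^{p+p!+3}. Since p ≠ (p+p!+3)-3 = p+p!, w ∈ L; and |w| ≥ p.
By the pumping lemma, w = xyz with |xy| ≤ p and |y| > 0.
Since the first p symbols of w are all 0's and |xy| ≤ p, y lies entirely in the leading 0-block: y = 0^k for some k with 1 ≤ k ≤ p.
Since 1 ≤ k ≤ p, k divides p!; set t = 1 + p!/k. Then xy^t z has p + (p!/k)·k = p + p! copies of 0. Now the 0-count is p+p! and (1-count)-3 = (p+p!+3)-3 = p+p!, so i+3 ≠ j fails. So xy^t z = 0^{p+p!} 1^{p+p!+3} ∉ L.
Contradiction. Therefore L is not regular.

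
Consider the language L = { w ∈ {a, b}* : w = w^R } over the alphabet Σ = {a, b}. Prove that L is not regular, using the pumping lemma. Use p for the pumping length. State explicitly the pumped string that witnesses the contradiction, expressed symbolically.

Assume L is regular; let p be its pumping constant.
Take w = a^p b a^p, a palindrome of length 2p+1 ≥ p.
By the pumping lemma, w = xyz with |xy| ≤ p and |y| ≥ 1.
Since the first p symbols of w are all a's and |xy| ≤ p, y lies entirely in the leading a-block: y = a^k for some k with 1 ≤ k ≤ p.
Pump with i = 2: xy^2z = a^{p+k} b a^p. Its reverse is a^p b a^{p+k}, which differs from xy^2z since k ≥ 1. So xy^2z is not a palindrome and xy^2z ∉ L.
This contradicts the pumping lemma, so L is not regular.

a^{p+k} b a^p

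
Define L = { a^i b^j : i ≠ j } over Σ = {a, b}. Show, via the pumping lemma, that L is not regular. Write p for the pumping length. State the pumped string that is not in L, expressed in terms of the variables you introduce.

Assume L is regular. Let p be the pumping length given by the pumping lemma.
Choose w = a^p b^{p+p!}. Since p ≠ p+p!, w ∈ L; and |w| ≥ p.
Write w = xyz as guaranteed by the lemma, with |xy| ≤ p and |y| > 0.
Because |xy| ≤ p and w begins with p copies of a, we have y = a^k with 1 ≤ k ≤ p.
Since 1 ≤ k ≤ p, k divides p!; set t = 1 + p!/k. Then xy^t z has p + (p!/k)·k = p + p! copies of a. Now the a-count equals the b-count, so i ≠ j fails. So xy^t z = a^{p+p!} b^{p+p!} ∉ L.
Contradiction. Therefore L is not regular.

a^{p+p!} b^{p+p!}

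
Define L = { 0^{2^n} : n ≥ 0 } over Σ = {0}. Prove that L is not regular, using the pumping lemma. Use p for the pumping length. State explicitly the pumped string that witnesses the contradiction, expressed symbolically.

0^{2^p+k}

Assume L is regular. Let p be the pumping length given by the pumping lemma.
Take w = 0^{2^p} ∈ L with |w| = 2^p ≥ p.
By the pumping lemma, w = xyz with |xy| ≤ p and |y| ≥ 1.
Then y = 0^k for some k with 1 ≤ k ≤ p.
Pump with i = 2: xy^2z = 0^{2^p+k}. Since 1 ≤ k ≤ p < 2^p, we have 2^p < 2^p+k < 2^{p+1}, so 2^p+k is not a power of 2. So xy^2z ∉ L.
This is a contradiction; hence L is not regular.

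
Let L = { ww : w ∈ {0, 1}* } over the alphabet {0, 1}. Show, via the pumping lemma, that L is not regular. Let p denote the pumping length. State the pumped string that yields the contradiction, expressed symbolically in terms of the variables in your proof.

0^{p+k} 1^p 0^p 1^p

Assume L is regular; let p be its pumping constant.
Take w = 0^p 1^p 0^p 1^p = uu where u = 0^p1^p; then w ∈ L and |w| = 4p ≥ p.
By the pumping lemma, w = xyz with |xy| ≤ p and |y| ≥ 1.
The first p characters of w are 0's, so xy (and hence y) consists only of 0's. Write y = 0^k, 1 ≤ k ≤ p.
Pump with i = 2: xy^2z = 0^{p+k} 1^p 0^p 1^p, of length 4p+k. Suppose this equals vv. The string starts with 0 and ends with 1, so v does too; thus the boundary between the two copies of v is a 1→0 transition. There is exactly one such transition, at position 2p+k, so |v| = 2p+k and |vv| = 4p+2k ≠ 4p+k since k ≥ 1. So xy^2z ∉ L.
This contradicts the pumping lemma, so L is not regular.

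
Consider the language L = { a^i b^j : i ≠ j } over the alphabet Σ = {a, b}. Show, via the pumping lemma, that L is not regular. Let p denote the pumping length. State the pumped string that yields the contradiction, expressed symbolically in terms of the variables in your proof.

Suppose for contradiction that L is regular, and let p be the pumping length.
Choose w = a^p b^{p+p!}. Since p ≠ p+p!, w ∈ L; and |w| ≥ p.
By the pumping lemma, w = xyz with |xy| ≤ p and |y| ≥ 1.
Because |xy| ≤ p and w begins with p copies of a, we have y = a^k with 1 ≤ k ≤ p.
Since 1 ≤ k ≤ p, k divides p!; set t = 1 + p!/k. Then xy^t z has p + (p!/k)·k = p + p! copies of a. Now the a-count equals the b-count, so i ≠ j fails. So xy^t z = a^{p+p!} b^{p+p!} ∉ L.
This contradicts the pumping lemma, so L is not regular.

a^{p+p!} b^{p+p!}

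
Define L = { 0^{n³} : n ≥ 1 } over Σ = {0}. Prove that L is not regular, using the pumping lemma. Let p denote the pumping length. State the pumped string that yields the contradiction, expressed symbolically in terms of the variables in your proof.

Assume L is regular. Let p be the pumping length given by the pumping lemma.
Take w = 0^{p³} ∈ L with |w| = p³ ≥ p.
The pumping lemma gives a decomposition w = xyz where |xy| ≤ p and y is nonempty.
Then y = 0^k for some k with 1 ≤ k ≤ p.
Pump with i = 2: xy^2z = 0^{p³+k}. Since 1 ≤ k ≤ p, p³ < p³+k ≤ p³+p < p³+3p²+3p+1 = (p+1)³, so p³+k is not a perfect cube. So xy^2z ∉ L.
Contradiction. Therefore L is not regular.

0^{p³+k}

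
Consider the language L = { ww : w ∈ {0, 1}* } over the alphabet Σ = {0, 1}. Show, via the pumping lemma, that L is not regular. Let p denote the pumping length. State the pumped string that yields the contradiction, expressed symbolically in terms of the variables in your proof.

0^{p+k} 1^p 0^p 1^p

Assume L is regular. Let p be the pumping length given by the pumping lemma.
Take w = 0^p 1^p 0^p 1^p = uu where u = 0^p1^p; then w ∈ L and |w| = 4p ≥ p.
The pumping lemma gives a decomposition w = xyz where |xy| ≤ p and |y| ≥ 1.
The first p characters of w are 0's, so xy (and hence y) consists only of 0's. Write y = 0^k, 1 ≤ k ≤ p.
Pump with i = 2: xy^2z = 0^{p+k} 1^p 0^p 1^p, of length 4p+k. Suppose this equals vv. The string starts with 0 and ends with 1, so v does too; thus the boundary between the two copies of v is a 1→0 transition. There is exactly one such transition, at position 2p+k, so |v| = 2p+k and |vv| = 4p+2k ≠ 4p+k since k ≥ 1. So xy^2z ∉ L.
Contradiction. Therefore L is not regular.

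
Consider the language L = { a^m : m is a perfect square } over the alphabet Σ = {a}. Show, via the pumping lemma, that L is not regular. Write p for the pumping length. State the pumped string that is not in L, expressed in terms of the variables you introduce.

Suppose for contradiction that L is regular, and let p be the pumping length.
Take w = a^{p²} ∈ L with |w| = p² ≥ p.
By the pumping lemma, w = xyz with |xy| ≤ p and y is nonempty.
Then y = a^k for some k with 1 ≤ k ≤ p.
Pump with i = 2: xy^2z = a^{p²+k}. Since 1 ≤ k ≤ p, p² < p²+k ≤ p²+p < (p+1)², so p²+k lies strictly between consecutive squares and is not a perfect square. So xy^2z ∉ L.
This contradicts the pumping lemma, so L is not regular.

a^{p²+k}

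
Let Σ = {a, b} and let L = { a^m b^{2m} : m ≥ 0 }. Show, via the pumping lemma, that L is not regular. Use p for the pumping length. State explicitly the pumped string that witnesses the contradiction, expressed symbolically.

a^{p+k} b^{2p}

Assume L is regular; let p be its pumping constant.
Let w = a^p b^{2p} ∈ L; note |w| = 3p ≥ p.
Write w = xyz as guaranteed by the lemma, with |xy| ≤ p and |y| ≥ 1.
Because |xy| ≤ p and w begins with p copies of a, we have y = a^k with 1 ≤ k ≤ p.
Pump with i = 2: xy^2z = a^{p+k} b^{2p}. For this to lie in L we would need 2p = 2(p+k), which forces k = 0. But k ≥ 1, so xy^2z ∉ L.
This is a contradiction; hence L is not regular.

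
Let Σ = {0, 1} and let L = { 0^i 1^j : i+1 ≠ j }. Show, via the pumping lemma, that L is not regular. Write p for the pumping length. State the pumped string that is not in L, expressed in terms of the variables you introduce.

0^{p+p!} 1^{p+p!+1}

Assume L is regular. Let p be the pumping length given by the pumping lemma.
Choose w = 0^p 1^{p+p!+1}. Since p ≠ (p+p!+1)-1 = p+p!, w ∈ L; and |w| ≥ p.
By the pumping lemma, w = xyz with |xy| ≤ p and |y| > 0.
Since the first p symbols of w are all 0's and |xy| ≤ p, y lies entirely in the leading 0-block: y = 0^k for some k with 1 ≤ k ≤ p.
Since 1 ≤ k ≤ p, k divides p!; set t = 1 + p!/k. Then xy^t z has p + (p!/k)·k = p + p! copies of 0. Now the 0-count is p+p! and (1-count)-1 = (p+p!+1)-1 = p+p!, so i+1 ≠ j fails. So xy^t z = 0^{p+p!} 1^{p+p!+1} ∉ L.
This is a contradiction; hence L is not regular.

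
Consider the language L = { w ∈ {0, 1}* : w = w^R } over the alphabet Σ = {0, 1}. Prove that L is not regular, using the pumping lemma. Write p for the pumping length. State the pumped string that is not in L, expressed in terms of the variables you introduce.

Suppose for contradiction that L is regular, and let p be the pumping length.
Take w = 0^p 1 0^p, a palindrome of length 2p+1 ≥ p.
Write w = xyz as guaranteed by the lemma, with |xy| ≤ p and |y| > 0.
Because |xy| ≤ p and w begins with p copies of 0, we have y = 0^k with 1 ≤ k ≤ p.
Pump with i = 2: xy^2z = 0^{p+k} 1 0^p. Its reverse is 0^p 1 0^{p+k}, which differs from xy^2z since k ≥ 1. So xy^2z is not a palindrome and xy^2z ∉ L.
This is a contradiction; hence L is not regular.

0^{p+k} 1 0^p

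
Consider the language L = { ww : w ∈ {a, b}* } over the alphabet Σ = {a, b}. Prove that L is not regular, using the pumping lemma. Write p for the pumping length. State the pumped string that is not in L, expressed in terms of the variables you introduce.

a^{p+k} b^p a^p b^p

Assume L is regular. Let p be the pumping length given by the pumping lemma.
Take w = a^p b^p a^p b^p = uu where u = a^pb^p; then w ∈ L and |w| = 4p ≥ p.
By the pumping lemma, w = xyz with |xy| ≤ p and |y| ≥ 1.
Because |xy| ≤ p and w begins with p copies of a, we have y = a^k with 1 ≤ k ≤ p.
Pump with i = 2: xy^2z = a^{p+k} b^p a^p b^p, of length 4p+k. Suppose this equals vv. The string starts with a and ends with b, so v does too; thus the boundary between the two copies of v is a b→a transition. There is exactly one such transition, at position 2p+k, so |v| = 2p+k and |vv| = 4p+2k ≠ 4p+k since k ≥ 1. So xy^2z ∉ L.
This contradicts the pumping lemma, so L is not regular.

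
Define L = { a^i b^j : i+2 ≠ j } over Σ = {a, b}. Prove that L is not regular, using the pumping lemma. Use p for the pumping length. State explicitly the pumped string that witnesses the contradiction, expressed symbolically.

a^{p+p!} b^{p+p!+2}

Assume L is regular; let p be its pumping constant.
Choose w = a^p b^{p+p!+2}. Since p ≠ (p+p!+2)-2 = p+p!, w ∈ L; and |w| ≥ p.
The pumping lemma gives a decomposition w = xyz where |xy| ≤ p and |y| ≥ 1.
Since the first p symbols of w are all a's and |xy| ≤ p, y lies entirely in the leading a-block: y = a^k for some k with 1 ≤ k ≤ p.
Since 1 ≤ k ≤ p, k divides p!; set t = 1 + p!/k. Then xy^t z has p + (p!/k)·k = p + p! copies of a. Now the a-count is p+p! and (b-count)-2 = (p+p!+2)-2 = p+p!, so i+2 ≠ j fails. So xy^t z = a^{p+p!} b^{p+p!+2} ∉ L.
Contradiction. Therefore L is not regular.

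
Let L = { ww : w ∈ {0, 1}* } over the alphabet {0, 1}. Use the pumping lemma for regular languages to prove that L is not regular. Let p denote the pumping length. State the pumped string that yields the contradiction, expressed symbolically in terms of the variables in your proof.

Suppose for contradiction that L is regular, and let p be the pumping length.
Take w = 0^p 1^p 0^p 1^p = uu where u = 0^p1^p; then w ∈ L and |w| = 4p ≥ p.
Write w = xyz as guaranteed by the lemma, with |xy| ≤ p and |y| ≥ 1.
Because |xy| ≤ p and w begins with p copies of 0, we have y = 0^k with 1 ≤ k ≤ p.
Pump with i = 2: xy^2z = 0^{p+k} 1^p 0^p 1^p, of length 4p+k. Suppose this equals vv. The string starts with 0 and ends with 1, so v does too; thus the boundary between the two copies of v is a 1→0 transition. There is exactly one such transition, at position 2p+k, so |v| = 2p+k and |vv| = 4p+2k ≠ 4p+k since k ≥ 1. So xy^2z ∉ L.
This is a contradiction; hence L is not regular.

0^{p+k} 1^p 0^p 1^p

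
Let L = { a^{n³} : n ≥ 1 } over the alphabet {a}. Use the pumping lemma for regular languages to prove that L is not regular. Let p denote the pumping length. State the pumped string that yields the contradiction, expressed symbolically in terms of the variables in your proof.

Toward a contradiction, assume L is regular with pumping length p.
Take w = a^{p³} ∈ L with |w| = p³ ≥ p.
The pumping lemma gives a decomposition w = xyz where |xy| ≤ p and |y| > 0.
Then y = a^k for some k with 1 ≤ k ≤ p.
Pump with i = 2: xy^2z = a^{p³+k}. Since 1 ≤ k ≤ p, p³ < p³+k ≤ p³+p < p³+3p²+3p+1 = (p+1)³, so p³+k is not a perfect cube. So xy^2z ∉ L.
Contradiction. Therefore L is not regular.

a^{p³+k}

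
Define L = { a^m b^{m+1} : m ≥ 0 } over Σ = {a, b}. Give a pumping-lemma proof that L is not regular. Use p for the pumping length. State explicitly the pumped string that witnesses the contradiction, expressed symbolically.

Suppose for contradiction that L is regular, and let p be the pumping length.
Choose w = a^p b^{p+1}, which is in L with |w| = 2p+1 ≥ p.
The pumping lemma gives a decomposition w = xyz where |xy| ≤ p and |y| > 0.
The first p characters of w are a's, so xy (and hence y) consists only of a's. Write y = a^k, 1 ≤ k ≤ p.
Pump with i = 2: xy^2z = a^{p+k} b^{p+1}. For this to lie in L we would need p+1 = (p+k)+1, which forces k = 0. But k ≥ 1, so xy^2z ∉ L.
This is a contradiction; hence L is not regular.

a^{p+k} b^{p+1}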